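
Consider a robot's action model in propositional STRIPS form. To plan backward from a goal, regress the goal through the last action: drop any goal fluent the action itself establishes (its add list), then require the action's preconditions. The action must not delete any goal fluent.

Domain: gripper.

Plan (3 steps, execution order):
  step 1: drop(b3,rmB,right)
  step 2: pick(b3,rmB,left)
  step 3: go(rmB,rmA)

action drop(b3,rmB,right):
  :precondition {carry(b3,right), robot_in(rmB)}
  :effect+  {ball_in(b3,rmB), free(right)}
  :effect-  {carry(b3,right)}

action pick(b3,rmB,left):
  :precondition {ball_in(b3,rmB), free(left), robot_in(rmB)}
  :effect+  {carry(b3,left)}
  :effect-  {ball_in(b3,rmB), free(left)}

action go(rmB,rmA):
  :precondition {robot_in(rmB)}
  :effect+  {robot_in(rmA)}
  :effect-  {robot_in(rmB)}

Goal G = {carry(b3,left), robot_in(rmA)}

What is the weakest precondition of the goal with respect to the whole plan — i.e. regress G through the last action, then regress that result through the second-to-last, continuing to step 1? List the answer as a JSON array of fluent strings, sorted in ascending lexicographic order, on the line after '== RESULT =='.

Work backward from the goal:
  through step 3 (go(rmB,rmA)): drop {robot_in(rmA)}, keep {carry(b3,left)}, require {robot_in(rmB)}
    → {carry(b3,left), robot_in(rmB)}
  through step 2 (pick(b3,rmB,left)): drop {carry(b3,left)}, keep {robot_in(rmB)}, require {ball_in(b3,rmB), free(left), robot_in(rmB)}
    → {ball_in(b3,rmB), free(left), robot_in(rmB)}
  through step 1 (drop(b3,rmB,right)): drop {ball_in(b3,rmB)}, keep {free(left), robot_in(rmB)}, require {carry(b3,right), robot_in(rmB)}
    → {carry(b3,right), free(left), robot_in(rmB)}

== RESULT ==
["carry(b3,right)", "free(left)", "robot_in(rmB)"]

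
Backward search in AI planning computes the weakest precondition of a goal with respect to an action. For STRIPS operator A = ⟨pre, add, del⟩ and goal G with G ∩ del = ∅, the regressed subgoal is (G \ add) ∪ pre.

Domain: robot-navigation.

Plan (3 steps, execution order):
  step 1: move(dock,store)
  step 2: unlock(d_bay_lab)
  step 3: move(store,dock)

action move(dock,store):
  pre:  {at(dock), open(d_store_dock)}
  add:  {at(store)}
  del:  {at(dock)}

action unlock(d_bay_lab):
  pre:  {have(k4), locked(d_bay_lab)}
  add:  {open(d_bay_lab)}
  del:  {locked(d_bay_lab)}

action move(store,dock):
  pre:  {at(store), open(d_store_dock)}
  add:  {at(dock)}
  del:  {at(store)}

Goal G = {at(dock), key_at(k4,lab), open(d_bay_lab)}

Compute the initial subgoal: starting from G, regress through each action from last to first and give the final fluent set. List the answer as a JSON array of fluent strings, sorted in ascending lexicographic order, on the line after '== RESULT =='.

Work backward from the goal:
  through step 3 (move(store,dock)): drop {at(dock)}, keep {key_at(k4,lab), open(d_bay_lab)}, require {at(store), open(d_store_dock)}
    → {at(store), key_at(k4,lab), open(d_bay_lab), open(d_store_dock)}
  through step 2 (unlock(d_bay_lab)): drop {open(d_bay_lab)}, keep {at(store), key_at(k4,lab), open(d_store_dock)}, require {have(k4), locked(d_bay_lab)}
    → {at(store), have(k4), key_at(k4,lab), locked(d_bay_lab), open(d_store_dock)}
  through step 1 (move(dock,store)): drop {at(store)}, keep {have(k4), key_at(k4,lab), locked(d_bay_lab), open(d_store_dock)}, require {at(dock), open(d_store_dock)}
    → {at(dock), have(k4), key_at(k4,lab), locked(d_bay_lab), open(d_store_dock)}

== RESULT ==
["at(dock)", "have(k4)", "key_at(k4,lab)", "locked(d_bay_lab)", "open(d_store_dock)"]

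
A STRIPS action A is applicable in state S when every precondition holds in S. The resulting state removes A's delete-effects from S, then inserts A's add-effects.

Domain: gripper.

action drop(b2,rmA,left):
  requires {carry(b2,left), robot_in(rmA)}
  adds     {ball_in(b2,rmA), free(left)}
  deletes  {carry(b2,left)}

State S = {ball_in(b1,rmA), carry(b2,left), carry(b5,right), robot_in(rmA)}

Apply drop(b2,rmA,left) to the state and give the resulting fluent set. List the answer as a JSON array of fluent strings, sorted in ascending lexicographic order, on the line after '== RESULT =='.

Compute (S \ del) ∪ add:
  pre ⊆ S: {carry(b2,left), robot_in(rmA)} ⊆ S  — applicable
  S \ del = {ball_in(b1,rmA), carry(b5,right), robot_in(rmA)}
  ∪ add   = {ball_in(b1,rmA), ball_in(b2,rmA), carry(b5,right), free(left), robot_in(rmA)}

== RESULT ==
["ball_in(b1,rmA)", "ball_in(b2,rmA)", "carry(b5,right)", "free(left)", "robot_in(rmA)"]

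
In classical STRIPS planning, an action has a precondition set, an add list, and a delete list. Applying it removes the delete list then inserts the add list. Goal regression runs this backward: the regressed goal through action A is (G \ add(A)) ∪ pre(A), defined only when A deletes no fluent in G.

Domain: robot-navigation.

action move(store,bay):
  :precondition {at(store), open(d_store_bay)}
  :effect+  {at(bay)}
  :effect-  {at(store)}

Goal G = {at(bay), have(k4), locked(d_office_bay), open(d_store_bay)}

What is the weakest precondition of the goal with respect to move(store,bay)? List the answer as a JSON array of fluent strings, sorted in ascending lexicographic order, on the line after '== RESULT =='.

Regress:
  G ∩ del = {}  (empty — regression defined)
  G \ add = {at(bay), have(k4), locked(d_office_bay), open(d_store_bay)} \ {at(bay)} = {have(k4), locked(d_office_bay), open(d_store_bay)}
  ∪ pre   = {have(k4), locked(d_office_bay), open(d_store_bay)} ∪ {at(store), open(d_store_bay)}
          = {at(store), have(k4), locked(d_office_bay), open(d_store_bay)}

== RESULT ==
["at(store)", "have(k4)", "locked(d_office_bay)", "open(d_store_bay)"]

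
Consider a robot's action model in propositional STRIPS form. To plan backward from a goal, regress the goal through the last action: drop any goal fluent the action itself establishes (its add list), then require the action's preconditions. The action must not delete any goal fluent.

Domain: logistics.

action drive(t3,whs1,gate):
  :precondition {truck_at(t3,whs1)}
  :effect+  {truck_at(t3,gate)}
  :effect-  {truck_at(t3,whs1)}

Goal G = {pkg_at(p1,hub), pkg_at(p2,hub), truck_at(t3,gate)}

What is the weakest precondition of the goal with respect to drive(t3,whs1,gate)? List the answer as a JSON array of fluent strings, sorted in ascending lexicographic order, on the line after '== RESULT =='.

Regress:
  G ∩ del = {}  (empty — regression defined)
  G \ add = {pkg_at(p1,hub), pkg_at(p2,hub), truck_at(t3,gate)} \ {truck_at(t3,gate)} = {pkg_at(p1,hub), pkg_at(p2,hub)}
  ∪ pre   = {pkg_at(p1,hub), pkg_at(p2,hub)} ∪ {truck_at(t3,whs1)}
          = {pkg_at(p1,hub), pkg_at(p2,hub), truck_at(t3,whs1)}

== RESULT ==
["pkg_at(p1,hub)", "pkg_at(p2,hub)", "truck_at(t3,whs1)"]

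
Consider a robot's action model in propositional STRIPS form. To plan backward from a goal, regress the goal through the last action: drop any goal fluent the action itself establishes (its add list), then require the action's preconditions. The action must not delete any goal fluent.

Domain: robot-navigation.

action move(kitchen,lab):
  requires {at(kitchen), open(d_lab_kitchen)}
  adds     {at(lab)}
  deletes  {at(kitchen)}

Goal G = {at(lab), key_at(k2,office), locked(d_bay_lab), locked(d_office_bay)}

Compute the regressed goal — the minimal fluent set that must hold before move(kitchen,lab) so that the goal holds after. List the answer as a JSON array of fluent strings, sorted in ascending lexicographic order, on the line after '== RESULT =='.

Compute (G \ add) ∪ pre:
  G ∩ del = {}  (empty — regression defined)
  G \ add = {at(lab), key_at(k2,office), locked(d_bay_lab), locked(d_office_bay)} \ {at(lab)} = {key_at(k2,office), locked(d_bay_lab), locked(d_office_bay)}
  ∪ pre   = {key_at(k2,office), locked(d_bay_lab), locked(d_office_bay)} ∪ {at(kitchen), open(d_lab_kitchen)}
          = {at(kitchen), key_at(k2,office), locked(d_bay_lab), locked(d_office_bay), open(d_lab_kitchen)}

== RESULT ==
["at(kitchen)", "key_at(k2,office)", "locked(d_bay_lab)", "locked(d_office_bay)", "open(d_lab_kitchen)"]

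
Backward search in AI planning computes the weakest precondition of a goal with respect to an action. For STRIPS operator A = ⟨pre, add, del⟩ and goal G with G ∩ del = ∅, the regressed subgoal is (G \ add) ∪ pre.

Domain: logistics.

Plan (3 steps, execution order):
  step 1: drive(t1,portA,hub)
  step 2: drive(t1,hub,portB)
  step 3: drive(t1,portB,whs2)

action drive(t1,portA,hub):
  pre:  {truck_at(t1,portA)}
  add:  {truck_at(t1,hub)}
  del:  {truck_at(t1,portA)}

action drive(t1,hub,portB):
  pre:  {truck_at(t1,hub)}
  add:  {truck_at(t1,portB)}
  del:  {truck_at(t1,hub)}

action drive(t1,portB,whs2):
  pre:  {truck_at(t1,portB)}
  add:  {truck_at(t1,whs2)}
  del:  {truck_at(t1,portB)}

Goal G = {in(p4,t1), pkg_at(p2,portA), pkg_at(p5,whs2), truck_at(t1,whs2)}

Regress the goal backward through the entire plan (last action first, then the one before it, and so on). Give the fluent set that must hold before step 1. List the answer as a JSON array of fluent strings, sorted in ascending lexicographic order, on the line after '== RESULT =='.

Regress step by step:
  through step 3 (drive(t1,portB,whs2)): drop {truck_at(t1,whs2)}, keep {in(p4,t1), pkg_at(p2,portA), pkg_at(p5,whs2)}, require {truck_at(t1,portB)}
    → {in(p4,t1), pkg_at(p2,portA), pkg_at(p5,whs2), truck_at(t1,portB)}
  through step 2 (drive(t1,hub,portB)): drop {truck_at(t1,portB)}, keep {in(p4,t1), pkg_at(p2,portA), pkg_at(p5,whs2)}, require {truck_at(t1,hub)}
    → {in(p4,t1), pkg_at(p2,portA), pkg_at(p5,whs2), truck_at(t1,hub)}
  through step 1 (drive(t1,portA,hub)): drop {truck_at(t1,hub)}, keep {in(p4,t1), pkg_at(p2,portA), pkg_at(p5,whs2)}, require {truck_at(t1,portA)}
    → {in(p4,t1), pkg_at(p2,portA), pkg_at(p5,whs2), truck_at(t1,portA)}

== RESULT ==
["in(p4,t1)", "pkg_at(p2,portA)", "pkg_at(p5,whs2)", "truck_at(t1,portA)"]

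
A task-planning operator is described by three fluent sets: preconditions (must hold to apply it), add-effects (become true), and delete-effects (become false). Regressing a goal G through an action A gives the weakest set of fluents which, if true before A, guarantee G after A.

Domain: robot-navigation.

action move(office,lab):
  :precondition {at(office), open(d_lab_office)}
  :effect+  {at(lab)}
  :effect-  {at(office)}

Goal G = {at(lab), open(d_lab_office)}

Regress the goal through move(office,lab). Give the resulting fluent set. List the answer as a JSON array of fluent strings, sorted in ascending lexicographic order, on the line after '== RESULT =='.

Regress:
  G ∩ del = {}  (empty — regression defined)
  G \ add = {at(lab), open(d_lab_office)} \ {at(lab)} = {open(d_lab_office)}
  ∪ pre   = {open(d_lab_office)} ∪ {at(office), open(d_lab_office)}
          = {at(office), open(d_lab_office)}

== RESULT ==
["at(office)", "open(d_lab_office)"]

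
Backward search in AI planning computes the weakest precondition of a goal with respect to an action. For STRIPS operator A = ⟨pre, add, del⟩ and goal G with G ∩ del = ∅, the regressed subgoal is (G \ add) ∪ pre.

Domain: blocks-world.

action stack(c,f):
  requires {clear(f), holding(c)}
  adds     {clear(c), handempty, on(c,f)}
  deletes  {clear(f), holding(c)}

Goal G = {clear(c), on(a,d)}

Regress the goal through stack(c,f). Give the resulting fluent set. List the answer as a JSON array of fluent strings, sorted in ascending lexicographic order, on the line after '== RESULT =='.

Regress:
  G ∩ del = {}  (empty — regression defined)
  G \ add = {clear(c), on(a,d)} \ {clear(c), handempty, on(c,f)} = {on(a,d)}
  ∪ pre   = {on(a,d)} ∪ {clear(f), holding(c)}
          = {clear(f), holding(c), on(a,d)}

== RESULT ==
["clear(f)", "holding(c)", "on(a,d)"]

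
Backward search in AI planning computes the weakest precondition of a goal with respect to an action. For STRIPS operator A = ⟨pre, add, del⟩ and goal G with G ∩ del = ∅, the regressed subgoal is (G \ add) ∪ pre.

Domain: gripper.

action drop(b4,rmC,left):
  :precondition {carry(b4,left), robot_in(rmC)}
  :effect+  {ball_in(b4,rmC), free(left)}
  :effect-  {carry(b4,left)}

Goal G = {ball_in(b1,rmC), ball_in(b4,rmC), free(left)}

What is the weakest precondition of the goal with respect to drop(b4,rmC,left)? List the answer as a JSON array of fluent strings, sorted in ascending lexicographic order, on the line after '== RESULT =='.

Compute (G \ add) ∪ pre:
  G ∩ del = {}  (empty — regression defined)
  G \ add = {ball_in(b1,rmC), ball_in(b4,rmC), free(left)} \ {ball_in(b4,rmC), free(left)} = {ball_in(b1,rmC)}
  ∪ pre   = {ball_in(b1,rmC)} ∪ {carry(b4,left), robot_in(rmC)}
          = {ball_in(b1,rmC), carry(b4,left), robot_in(rmC)}

== RESULT ==
["ball_in(b1,rmC)", "carry(b4,left)", "robot_in(rmC)"]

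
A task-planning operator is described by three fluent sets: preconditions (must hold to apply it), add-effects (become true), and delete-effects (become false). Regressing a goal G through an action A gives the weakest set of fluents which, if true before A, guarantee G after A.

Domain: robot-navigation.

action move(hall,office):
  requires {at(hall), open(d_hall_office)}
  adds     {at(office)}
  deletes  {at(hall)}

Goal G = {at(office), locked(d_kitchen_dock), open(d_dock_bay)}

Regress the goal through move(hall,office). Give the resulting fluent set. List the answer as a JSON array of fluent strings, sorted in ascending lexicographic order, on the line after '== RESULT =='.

Regress:
  G ∩ del = {}  (empty — regression defined)
  G \ add = {at(office), locked(d_kitchen_dock), open(d_dock_bay)} \ {at(office)} = {locked(d_kitchen_dock), open(d_dock_bay)}
  ∪ pre   = {locked(d_kitchen_dock), open(d_dock_bay)} ∪ {at(hall), open(d_hall_office)}
          = {at(hall), locked(d_kitchen_dock), open(d_dock_bay), open(d_hall_office)}

== RESULT ==
["at(hall)", "locked(d_kitchen_dock)", "open(d_dock_bay)", "open(d_hall_office)"]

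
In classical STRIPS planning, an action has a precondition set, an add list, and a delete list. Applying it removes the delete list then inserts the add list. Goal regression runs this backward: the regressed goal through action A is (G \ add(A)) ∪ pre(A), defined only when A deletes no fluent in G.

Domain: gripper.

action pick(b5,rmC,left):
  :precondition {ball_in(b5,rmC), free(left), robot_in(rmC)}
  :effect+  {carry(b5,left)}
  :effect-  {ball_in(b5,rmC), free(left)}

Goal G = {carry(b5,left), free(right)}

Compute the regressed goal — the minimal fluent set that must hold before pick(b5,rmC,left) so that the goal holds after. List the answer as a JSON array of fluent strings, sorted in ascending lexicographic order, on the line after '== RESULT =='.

Compute (G \ add) ∪ pre:
  G ∩ del = {}  (empty — regression defined)
  G \ add = {carry(b5,left), free(right)} \ {carry(b5,left)} = {free(right)}
  ∪ pre   = {free(right)} ∪ {ball_in(b5,rmC), free(left), robot_in(rmC)}
          = {ball_in(b5,rmC), free(left), free(right), robot_in(rmC)}

== RESULT ==
["ball_in(b5,rmC)", "free(left)", "free(right)", "robot_in(rmC)"]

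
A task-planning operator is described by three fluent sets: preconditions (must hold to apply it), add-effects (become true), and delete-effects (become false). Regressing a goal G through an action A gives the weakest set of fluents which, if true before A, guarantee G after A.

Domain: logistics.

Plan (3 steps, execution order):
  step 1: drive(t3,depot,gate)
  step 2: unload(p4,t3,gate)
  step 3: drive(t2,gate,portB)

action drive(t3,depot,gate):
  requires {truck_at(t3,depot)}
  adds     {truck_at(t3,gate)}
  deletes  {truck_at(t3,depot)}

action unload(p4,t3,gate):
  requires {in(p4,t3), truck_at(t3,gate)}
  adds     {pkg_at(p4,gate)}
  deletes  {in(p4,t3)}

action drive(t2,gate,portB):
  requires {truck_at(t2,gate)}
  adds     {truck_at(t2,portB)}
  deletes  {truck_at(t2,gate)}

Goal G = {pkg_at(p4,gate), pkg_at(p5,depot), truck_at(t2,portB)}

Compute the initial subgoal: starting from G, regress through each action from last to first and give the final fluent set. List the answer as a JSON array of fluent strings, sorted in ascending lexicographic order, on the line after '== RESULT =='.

Regress step by step:
  through step 3 (drive(t2,gate,portB)): drop {truck_at(t2,portB)}, keep {pkg_at(p4,gate), pkg_at(p5,depot)}, require {truck_at(t2,gate)}
    → {pkg_at(p4,gate), pkg_at(p5,depot), truck_at(t2,gate)}
  through step 2 (unload(p4,t3,gate)): drop {pkg_at(p4,gate)}, keep {pkg_at(p5,depot), truck_at(t2,gate)}, require {in(p4,t3), truck_at(t3,gate)}
    → {in(p4,t3), pkg_at(p5,depot), truck_at(t2,gate), truck_at(t3,gate)}
  through step 1 (drive(t3,depot,gate)): drop {truck_at(t3,gate)}, keep {in(p4,t3), pkg_at(p5,depot), truck_at(t2,gate)}, require {truck_at(t3,depot)}
    → {in(p4,t3), pkg_at(p5,depot), truck_at(t2,gate), truck_at(t3,depot)}

== RESULT ==
["in(p4,t3)", "pkg_at(p5,depot)", "truck_at(t2,gate)", "truck_at(t3,depot)"]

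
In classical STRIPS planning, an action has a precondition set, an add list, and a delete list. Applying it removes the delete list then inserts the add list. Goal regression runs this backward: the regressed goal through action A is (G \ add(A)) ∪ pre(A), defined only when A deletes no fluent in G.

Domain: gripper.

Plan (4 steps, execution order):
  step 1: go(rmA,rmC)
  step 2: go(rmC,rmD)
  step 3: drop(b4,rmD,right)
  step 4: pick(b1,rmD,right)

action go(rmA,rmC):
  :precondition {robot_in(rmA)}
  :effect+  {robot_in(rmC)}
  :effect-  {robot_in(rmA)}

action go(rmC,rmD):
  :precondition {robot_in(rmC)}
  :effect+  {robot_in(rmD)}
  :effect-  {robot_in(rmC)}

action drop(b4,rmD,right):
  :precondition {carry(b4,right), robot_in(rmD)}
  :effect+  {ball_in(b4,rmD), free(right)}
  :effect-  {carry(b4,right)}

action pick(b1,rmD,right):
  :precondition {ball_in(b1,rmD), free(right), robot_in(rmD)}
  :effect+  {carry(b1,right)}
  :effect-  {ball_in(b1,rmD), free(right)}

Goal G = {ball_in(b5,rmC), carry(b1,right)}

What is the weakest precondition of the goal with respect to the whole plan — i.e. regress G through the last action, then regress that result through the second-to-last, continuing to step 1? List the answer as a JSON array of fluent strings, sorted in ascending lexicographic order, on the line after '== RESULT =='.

Regress step by step:
  through step 4 (pick(b1,rmD,right)): drop {carry(b1,right)}, keep {ball_in(b5,rmC)}, require {ball_in(b1,rmD), free(right), robot_in(rmD)}
    → {ball_in(b1,rmD), ball_in(b5,rmC), free(right), robot_in(rmD)}
  through step 3 (drop(b4,rmD,right)): drop {free(right)}, keep {ball_in(b1,rmD), ball_in(b5,rmC), robot_in(rmD)}, require {carry(b4,right), robot_in(rmD)}
    → {ball_in(b1,rmD), ball_in(b5,rmC), carry(b4,right), robot_in(rmD)}
  through step 2 (go(rmC,rmD)): drop {robot_in(rmD)}, keep {ball_in(b1,rmD), ball_in(b5,rmC), carry(b4,right)}, require {robot_in(rmC)}
    → {ball_in(b1,rmD), ball_in(b5,rmC), carry(b4,right), robot_in(rmC)}
  through step 1 (go(rmA,rmC)): drop {robot_in(rmC)}, keep {ball_in(b1,rmD), ball_in(b5,rmC), carry(b4,right)}, require {robot_in(rmA)}
    → {ball_in(b1,rmD), ball_in(b5,rmC), carry(b4,right), robot_in(rmA)}

== RESULT ==
["ball_in(b1,rmD)", "ball_in(b5,rmC)", "carry(b4,right)", "robot_in(rmA)"]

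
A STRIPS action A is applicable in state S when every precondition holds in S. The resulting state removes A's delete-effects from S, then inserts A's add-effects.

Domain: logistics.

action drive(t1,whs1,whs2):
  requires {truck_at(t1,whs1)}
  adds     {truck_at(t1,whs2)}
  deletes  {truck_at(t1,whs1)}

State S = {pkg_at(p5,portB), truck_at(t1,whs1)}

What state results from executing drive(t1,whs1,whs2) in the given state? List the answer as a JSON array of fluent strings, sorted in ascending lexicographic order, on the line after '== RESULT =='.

Progress:
  pre ⊆ S: {truck_at(t1,whs1)} ⊆ S  — applicable
  S \ del = {pkg_at(p5,portB)}
  ∪ add   = {pkg_at(p5,portB), truck_at(t1,whs2)}

== RESULT ==
["pkg_at(p5,portB)", "truck_at(t1,whs2)"]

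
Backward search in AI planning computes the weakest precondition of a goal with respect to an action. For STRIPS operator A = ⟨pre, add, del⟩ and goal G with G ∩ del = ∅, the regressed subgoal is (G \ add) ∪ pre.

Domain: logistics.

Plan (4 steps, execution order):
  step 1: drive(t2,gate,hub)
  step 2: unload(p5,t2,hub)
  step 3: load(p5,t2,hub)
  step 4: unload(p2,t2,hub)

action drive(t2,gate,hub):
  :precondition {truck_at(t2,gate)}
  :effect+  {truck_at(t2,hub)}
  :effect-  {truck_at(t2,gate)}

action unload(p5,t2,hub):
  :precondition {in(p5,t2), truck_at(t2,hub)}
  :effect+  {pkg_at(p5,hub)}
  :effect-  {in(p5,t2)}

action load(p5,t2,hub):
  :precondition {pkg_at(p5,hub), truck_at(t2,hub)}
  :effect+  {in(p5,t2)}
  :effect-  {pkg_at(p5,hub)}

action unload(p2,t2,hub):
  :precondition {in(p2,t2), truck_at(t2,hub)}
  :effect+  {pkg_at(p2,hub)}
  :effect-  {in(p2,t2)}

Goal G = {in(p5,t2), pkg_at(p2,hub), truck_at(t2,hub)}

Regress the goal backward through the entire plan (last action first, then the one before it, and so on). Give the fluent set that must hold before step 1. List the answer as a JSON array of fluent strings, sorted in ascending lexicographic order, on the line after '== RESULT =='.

Regress step by step:
  through step 4 (unload(p2,t2,hub)): drop {pkg_at(p2,hub)}, keep {in(p5,t2), truck_at(t2,hub)}, require {in(p2,t2), truck_at(t2,hub)}
    → {in(p2,t2), in(p5,t2), truck_at(t2,hub)}
  through step 3 (load(p5,t2,hub)): drop {in(p5,t2)}, keep {in(p2,t2), truck_at(t2,hub)}, require {pkg_at(p5,hub), truck_at(t2,hub)}
    → {in(p2,t2), pkg_at(p5,hub), truck_at(t2,hub)}
  through step 2 (unload(p5,t2,hub)): drop {pkg_at(p5,hub)}, keep {in(p2,t2), truck_at(t2,hub)}, require {in(p5,t2), truck_at(t2,hub)}
    → {in(p2,t2), in(p5,t2), truck_at(t2,hub)}
  through step 1 (drive(t2,gate,hub)): drop {truck_at(t2,hub)}, keep {in(p2,t2), in(p5,t2)}, require {truck_at(t2,gate)}
    → {in(p2,t2), in(p5,t2), truck_at(t2,gate)}

== RESULT ==
["in(p2,t2)", "in(p5,t2)", "truck_at(t2,gate)"]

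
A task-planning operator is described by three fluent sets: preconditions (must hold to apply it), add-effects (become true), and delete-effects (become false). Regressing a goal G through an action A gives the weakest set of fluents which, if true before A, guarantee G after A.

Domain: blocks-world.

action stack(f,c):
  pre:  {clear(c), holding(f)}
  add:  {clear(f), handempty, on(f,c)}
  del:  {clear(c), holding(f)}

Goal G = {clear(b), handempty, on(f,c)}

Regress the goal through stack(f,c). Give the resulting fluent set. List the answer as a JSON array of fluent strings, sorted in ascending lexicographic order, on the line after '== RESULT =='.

Regress:
  G ∩ del = {}  (empty — regression defined)
  G \ add = {clear(b), handempty, on(f,c)} \ {clear(f), handempty, on(f,c)} = {clear(b)}
  ∪ pre   = {clear(b)} ∪ {clear(c), holding(f)}
          = {clear(b), clear(c), holding(f)}

== RESULT ==
["clear(b)", "clear(c)", "holding(f)"]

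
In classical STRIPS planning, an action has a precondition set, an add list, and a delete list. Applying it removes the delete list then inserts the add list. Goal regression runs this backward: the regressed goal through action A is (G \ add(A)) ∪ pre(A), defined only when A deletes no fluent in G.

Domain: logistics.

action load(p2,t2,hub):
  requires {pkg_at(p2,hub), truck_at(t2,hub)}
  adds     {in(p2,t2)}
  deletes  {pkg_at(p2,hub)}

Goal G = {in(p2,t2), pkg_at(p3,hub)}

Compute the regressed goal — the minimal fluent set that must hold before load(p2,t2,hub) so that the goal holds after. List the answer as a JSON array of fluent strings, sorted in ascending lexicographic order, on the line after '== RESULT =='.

Compute (G \ add) ∪ pre:
  G ∩ del = {}  (empty — regression defined)
  G \ add = {in(p2,t2), pkg_at(p3,hub)} \ {in(p2,t2)} = {pkg_at(p3,hub)}
  ∪ pre   = {pkg_at(p3,hub)} ∪ {pkg_at(p2,hub), truck_at(t2,hub)}
          = {pkg_at(p2,hub), pkg_at(p3,hub), truck_at(t2,hub)}

== RESULT ==
["pkg_at(p2,hub)", "pkg_at(p3,hub)", "truck_at(t2,hub)"]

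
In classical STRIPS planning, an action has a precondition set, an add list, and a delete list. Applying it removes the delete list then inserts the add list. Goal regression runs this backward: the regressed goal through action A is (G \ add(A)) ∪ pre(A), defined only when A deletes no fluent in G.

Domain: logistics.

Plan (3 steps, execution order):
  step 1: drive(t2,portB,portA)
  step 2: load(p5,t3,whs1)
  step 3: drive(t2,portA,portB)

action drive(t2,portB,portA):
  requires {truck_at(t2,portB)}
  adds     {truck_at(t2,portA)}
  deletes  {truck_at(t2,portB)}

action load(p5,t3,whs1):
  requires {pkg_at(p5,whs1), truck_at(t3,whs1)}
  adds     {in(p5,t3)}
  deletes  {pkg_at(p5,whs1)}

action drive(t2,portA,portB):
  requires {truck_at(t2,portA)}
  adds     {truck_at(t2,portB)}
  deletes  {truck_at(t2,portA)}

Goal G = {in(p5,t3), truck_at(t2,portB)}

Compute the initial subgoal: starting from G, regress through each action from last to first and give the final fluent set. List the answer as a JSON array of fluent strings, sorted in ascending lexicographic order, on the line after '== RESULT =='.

Regress step by step:
  through step 3 (drive(t2,portA,portB)): drop {truck_at(t2,portB)}, keep {in(p5,t3)}, require {truck_at(t2,portA)}
    → {in(p5,t3), truck_at(t2,portA)}
  through step 2 (load(p5,t3,whs1)): drop {in(p5,t3)}, keep {truck_at(t2,portA)}, require {pkg_at(p5,whs1), truck_at(t3,whs1)}
    → {pkg_at(p5,whs1), truck_at(t2,portA), truck_at(t3,whs1)}
  through step 1 (drive(t2,portB,portA)): drop {truck_at(t2,portA)}, keep {pkg_at(p5,whs1), truck_at(t3,whs1)}, require {truck_at(t2,portB)}
    → {pkg_at(p5,whs1), truck_at(t2,portB), truck_at(t3,whs1)}

== RESULT ==
["pkg_at(p5,whs1)", "truck_at(t2,portB)", "truck_at(t3,whs1)"]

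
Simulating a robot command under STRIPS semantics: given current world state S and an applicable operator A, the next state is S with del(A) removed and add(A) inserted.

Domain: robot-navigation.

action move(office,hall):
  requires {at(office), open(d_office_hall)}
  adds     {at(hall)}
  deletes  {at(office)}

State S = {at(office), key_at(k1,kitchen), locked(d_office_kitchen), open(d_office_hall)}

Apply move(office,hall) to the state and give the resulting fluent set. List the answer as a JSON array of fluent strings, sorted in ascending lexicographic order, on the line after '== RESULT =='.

Compute (S \ del) ∪ add:
  pre ⊆ S: {at(office), open(d_office_hall)} ⊆ S  — applicable
  S \ del = {key_at(k1,kitchen), locked(d_office_kitchen), open(d_office_hall)}
  ∪ add   = {at(hall), key_at(k1,kitchen), locked(d_office_kitchen), open(d_office_hall)}

== RESULT ==
["at(hall)", "key_at(k1,kitchen)", "locked(d_office_kitchen)", "open(d_office_hall)"]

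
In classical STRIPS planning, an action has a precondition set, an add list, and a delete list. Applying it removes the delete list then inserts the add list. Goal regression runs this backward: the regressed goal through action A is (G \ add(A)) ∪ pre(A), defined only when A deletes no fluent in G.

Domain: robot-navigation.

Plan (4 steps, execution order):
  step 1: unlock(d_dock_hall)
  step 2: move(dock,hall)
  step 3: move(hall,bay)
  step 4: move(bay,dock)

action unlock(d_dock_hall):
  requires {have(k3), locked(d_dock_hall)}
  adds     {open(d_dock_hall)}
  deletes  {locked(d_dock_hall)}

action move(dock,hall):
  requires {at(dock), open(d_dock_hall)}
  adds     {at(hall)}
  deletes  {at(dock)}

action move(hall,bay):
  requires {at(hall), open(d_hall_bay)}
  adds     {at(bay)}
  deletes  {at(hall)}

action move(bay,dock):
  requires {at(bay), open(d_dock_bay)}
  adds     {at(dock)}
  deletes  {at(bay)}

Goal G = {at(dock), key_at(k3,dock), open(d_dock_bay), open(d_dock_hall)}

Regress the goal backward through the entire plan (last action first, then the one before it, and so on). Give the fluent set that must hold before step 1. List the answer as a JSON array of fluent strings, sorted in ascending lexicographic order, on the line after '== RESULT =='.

Work backward from the goal:
  through step 4 (move(bay,dock)): drop {at(dock)}, keep {key_at(k3,dock), open(d_dock_bay), open(d_dock_hall)}, require {at(bay), open(d_dock_bay)}
    → {at(bay), key_at(k3,dock), open(d_dock_bay), open(d_dock_hall)}
  through step 3 (move(hall,bay)): drop {at(bay)}, keep {key_at(k3,dock), open(d_dock_bay), open(d_dock_hall)}, require {at(hall), open(d_hall_bay)}
    → {at(hall), key_at(k3,dock), open(d_dock_bay), open(d_dock_hall), open(d_hall_bay)}
  through step 2 (move(dock,hall)): drop {at(hall)}, keep {key_at(k3,dock), open(d_dock_bay), open(d_dock_hall), open(d_hall_bay)}, require {at(dock), open(d_dock_hall)}
    → {at(dock), key_at(k3,dock), open(d_dock_bay), open(d_dock_hall), open(d_hall_bay)}
  through step 1 (unlock(d_dock_hall)): drop {open(d_dock_hall)}, keep {at(dock), key_at(k3,dock), open(d_dock_bay), open(d_hall_bay)}, require {have(k3), locked(d_dock_hall)}
    → {at(dock), have(k3), key_at(k3,dock), locked(d_dock_hall), open(d_dock_bay), open(d_hall_bay)}

== RESULT ==
["at(dock)", "have(k3)", "key_at(k3,dock)", "locked(d_dock_hall)", "open(d_dock_bay)", "open(d_hall_bay)"]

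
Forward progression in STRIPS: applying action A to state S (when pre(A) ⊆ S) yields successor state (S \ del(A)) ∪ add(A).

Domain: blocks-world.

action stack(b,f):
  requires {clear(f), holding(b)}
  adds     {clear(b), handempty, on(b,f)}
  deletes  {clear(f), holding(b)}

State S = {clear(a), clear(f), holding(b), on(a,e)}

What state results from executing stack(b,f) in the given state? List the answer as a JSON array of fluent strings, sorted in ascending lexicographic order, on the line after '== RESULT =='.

Compute (S \ del) ∪ add:
  pre ⊆ S: {clear(f), holding(b)} ⊆ S  — applicable
  S \ del = {clear(a), on(a,e)}
  ∪ add   = {clear(a), clear(b), handempty, on(a,e), on(b,f)}

== RESULT ==
["clear(a)", "clear(b)", "handempty", "on(a,e)", "on(b,f)"]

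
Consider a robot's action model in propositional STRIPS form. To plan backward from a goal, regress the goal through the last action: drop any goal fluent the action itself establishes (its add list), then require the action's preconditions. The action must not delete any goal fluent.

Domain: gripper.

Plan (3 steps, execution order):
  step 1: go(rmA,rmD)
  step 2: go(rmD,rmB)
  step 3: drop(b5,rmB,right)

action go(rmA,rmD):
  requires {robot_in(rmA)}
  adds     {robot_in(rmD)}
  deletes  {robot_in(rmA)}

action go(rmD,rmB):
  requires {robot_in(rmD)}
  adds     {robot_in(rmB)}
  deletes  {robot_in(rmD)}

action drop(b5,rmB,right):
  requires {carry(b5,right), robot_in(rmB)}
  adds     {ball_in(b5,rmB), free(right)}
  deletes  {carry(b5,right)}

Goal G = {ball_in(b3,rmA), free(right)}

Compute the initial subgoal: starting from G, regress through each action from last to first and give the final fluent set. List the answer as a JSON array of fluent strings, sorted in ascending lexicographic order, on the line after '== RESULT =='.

Work backward from the goal:
  through step 3 (drop(b5,rmB,right)): drop {free(right)}, keep {ball_in(b3,rmA)}, require {carry(b5,right), robot_in(rmB)}
    → {ball_in(b3,rmA), carry(b5,right), robot_in(rmB)}
  through step 2 (go(rmD,rmB)): drop {robot_in(rmB)}, keep {ball_in(b3,rmA), carry(b5,right)}, require {robot_in(rmD)}
    → {ball_in(b3,rmA), carry(b5,right), robot_in(rmD)}
  through step 1 (go(rmA,rmD)): drop {robot_in(rmD)}, keep {ball_in(b3,rmA), carry(b5,right)}, require {robot_in(rmA)}
    → {ball_in(b3,rmA), carry(b5,right), robot_in(rmA)}

== RESULT ==
["ball_in(b3,rmA)", "carry(b5,right)", "robot_in(rmA)"]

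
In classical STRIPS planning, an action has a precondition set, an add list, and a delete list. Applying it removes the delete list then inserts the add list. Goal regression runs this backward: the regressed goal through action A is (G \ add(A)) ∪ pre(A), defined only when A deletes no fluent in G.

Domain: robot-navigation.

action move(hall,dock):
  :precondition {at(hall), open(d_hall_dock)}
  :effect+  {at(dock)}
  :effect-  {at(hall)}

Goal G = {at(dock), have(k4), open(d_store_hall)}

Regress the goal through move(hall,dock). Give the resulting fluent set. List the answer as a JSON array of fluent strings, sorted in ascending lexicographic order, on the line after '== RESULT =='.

Compute (G \ add) ∪ pre:
  G ∩ del = {}  (empty — regression defined)
  G \ add = {at(dock), have(k4), open(d_store_hall)} \ {at(dock)} = {have(k4), open(d_store_hall)}
  ∪ pre   = {have(k4), open(d_store_hall)} ∪ {at(hall), open(d_hall_dock)}
          = {at(hall), have(k4), open(d_hall_dock), open(d_store_hall)}

== RESULT ==
["at(hall)", "have(k4)", "open(d_hall_dock)", "open(d_store_hall)"]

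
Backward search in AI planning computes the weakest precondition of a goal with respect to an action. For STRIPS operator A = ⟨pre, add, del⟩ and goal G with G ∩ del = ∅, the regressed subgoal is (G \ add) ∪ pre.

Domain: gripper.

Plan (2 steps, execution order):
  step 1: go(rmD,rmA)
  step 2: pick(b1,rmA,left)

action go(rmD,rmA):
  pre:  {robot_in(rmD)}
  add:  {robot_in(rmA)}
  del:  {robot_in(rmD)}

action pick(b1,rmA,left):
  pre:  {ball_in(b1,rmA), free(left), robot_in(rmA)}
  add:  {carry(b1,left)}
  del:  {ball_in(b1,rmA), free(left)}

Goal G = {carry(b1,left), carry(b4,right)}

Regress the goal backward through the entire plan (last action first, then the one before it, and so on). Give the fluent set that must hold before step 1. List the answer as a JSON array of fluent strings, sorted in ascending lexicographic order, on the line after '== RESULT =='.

Regress step by step:
  through step 2 (pick(b1,rmA,left)): drop {carry(b1,left)}, keep {carry(b4,right)}, require {ball_in(b1,rmA), free(left), robot_in(rmA)}
    → {ball_in(b1,rmA), carry(b4,right), free(left), robot_in(rmA)}
  through step 1 (go(rmD,rmA)): drop {robot_in(rmA)}, keep {ball_in(b1,rmA), carry(b4,right), free(left)}, require {robot_in(rmD)}
    → {ball_in(b1,rmA), carry(b4,right), free(left), robot_in(rmD)}

== RESULT ==
["ball_in(b1,rmA)", "carry(b4,right)", "free(left)", "robot_in(rmD)"]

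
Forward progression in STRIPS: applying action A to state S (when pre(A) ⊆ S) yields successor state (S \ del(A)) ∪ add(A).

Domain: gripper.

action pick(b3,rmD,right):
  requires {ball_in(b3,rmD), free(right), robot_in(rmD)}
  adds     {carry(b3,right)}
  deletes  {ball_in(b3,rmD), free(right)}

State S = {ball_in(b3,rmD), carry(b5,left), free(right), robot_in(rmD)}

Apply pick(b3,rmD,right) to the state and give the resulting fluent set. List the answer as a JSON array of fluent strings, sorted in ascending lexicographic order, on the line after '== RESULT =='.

Progress:
  pre ⊆ S: {ball_in(b3,rmD), free(right), robot_in(rmD)} ⊆ S  — applicable
  S \ del = {carry(b5,left), robot_in(rmD)}
  ∪ add   = {carry(b3,right), carry(b5,left), robot_in(rmD)}

== RESULT ==
["carry(b3,right)", "carry(b5,left)", "robot_in(rmD)"]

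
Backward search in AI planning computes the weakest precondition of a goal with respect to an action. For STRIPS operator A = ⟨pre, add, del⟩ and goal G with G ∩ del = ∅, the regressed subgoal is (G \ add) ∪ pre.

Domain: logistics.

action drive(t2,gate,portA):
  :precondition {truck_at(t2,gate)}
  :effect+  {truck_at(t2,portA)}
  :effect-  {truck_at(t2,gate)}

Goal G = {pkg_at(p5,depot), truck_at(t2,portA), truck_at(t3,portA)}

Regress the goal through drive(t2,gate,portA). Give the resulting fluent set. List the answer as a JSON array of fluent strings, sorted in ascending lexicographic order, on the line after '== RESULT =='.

Compute (G \ add) ∪ pre:
  G ∩ del = {}  (empty — regression defined)
  G \ add = {pkg_at(p5,depot), truck_at(t2,portA), truck_at(t3,portA)} \ {truck_at(t2,portA)} = {pkg_at(p5,depot), truck_at(t3,portA)}
  ∪ pre   = {pkg_at(p5,depot), truck_at(t3,portA)} ∪ {truck_at(t2,gate)}
          = {pkg_at(p5,depot), truck_at(t2,gate), truck_at(t3,portA)}

== RESULT ==
["pkg_at(p5,depot)", "truck_at(t2,gate)", "truck_at(t3,portA)"]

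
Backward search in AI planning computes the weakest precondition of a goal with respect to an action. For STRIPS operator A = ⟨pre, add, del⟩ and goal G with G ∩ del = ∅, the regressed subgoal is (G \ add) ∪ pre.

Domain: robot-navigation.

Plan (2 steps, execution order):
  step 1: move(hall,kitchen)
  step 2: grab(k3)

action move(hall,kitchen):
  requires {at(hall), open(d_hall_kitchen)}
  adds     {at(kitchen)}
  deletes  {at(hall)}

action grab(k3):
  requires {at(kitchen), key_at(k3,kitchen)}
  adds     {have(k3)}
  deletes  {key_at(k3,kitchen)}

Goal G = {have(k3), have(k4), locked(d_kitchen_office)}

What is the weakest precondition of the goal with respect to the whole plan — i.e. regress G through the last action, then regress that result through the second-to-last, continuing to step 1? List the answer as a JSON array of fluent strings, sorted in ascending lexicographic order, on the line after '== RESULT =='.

Regress step by step:
  through step 2 (grab(k3)): drop {have(k3)}, keep {have(k4), locked(d_kitchen_office)}, require {at(kitchen), key_at(k3,kitchen)}
    → {at(kitchen), have(k4), key_at(k3,kitchen), locked(d_kitchen_office)}
  through step 1 (move(hall,kitchen)): drop {at(kitchen)}, keep {have(k4), key_at(k3,kitchen), locked(d_kitchen_office)}, require {at(hall), open(d_hall_kitchen)}
    → {at(hall), have(k4), key_at(k3,kitchen), locked(d_kitchen_office), open(d_hall_kitchen)}

== RESULT ==
["at(hall)", "have(k4)", "key_at(k3,kitchen)", "locked(d_kitchen_office)", "open(d_hall_kitchen)"]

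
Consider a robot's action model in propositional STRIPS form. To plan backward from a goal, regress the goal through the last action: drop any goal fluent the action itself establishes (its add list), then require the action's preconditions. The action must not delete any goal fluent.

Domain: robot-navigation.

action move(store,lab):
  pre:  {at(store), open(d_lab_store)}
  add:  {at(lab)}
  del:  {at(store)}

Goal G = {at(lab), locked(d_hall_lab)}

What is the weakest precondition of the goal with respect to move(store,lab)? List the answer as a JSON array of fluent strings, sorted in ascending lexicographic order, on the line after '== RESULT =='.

Regress:
  G ∩ del = {}  (empty — regression defined)
  G \ add = {at(lab), locked(d_hall_lab)} \ {at(lab)} = {locked(d_hall_lab)}
  ∪ pre   = {locked(d_hall_lab)} ∪ {at(store), open(d_lab_store)}
          = {at(store), locked(d_hall_lab), open(d_lab_store)}

== RESULT ==
["at(store)", "locked(d_hall_lab)", "open(d_lab_store)"]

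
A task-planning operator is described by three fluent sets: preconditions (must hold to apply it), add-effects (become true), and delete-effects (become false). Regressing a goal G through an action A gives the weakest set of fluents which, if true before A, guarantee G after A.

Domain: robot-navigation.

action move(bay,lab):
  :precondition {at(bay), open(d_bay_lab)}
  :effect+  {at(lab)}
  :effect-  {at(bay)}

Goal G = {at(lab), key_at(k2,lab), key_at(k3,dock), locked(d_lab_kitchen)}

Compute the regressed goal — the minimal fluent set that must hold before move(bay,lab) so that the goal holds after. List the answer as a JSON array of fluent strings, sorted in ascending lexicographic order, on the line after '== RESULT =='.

Regress:
  G ∩ del = {}  (empty — regression defined)
  G \ add = {at(lab), key_at(k2,lab), key_at(k3,dock), locked(d_lab_kitchen)} \ {at(lab)} = {key_at(k2,lab), key_at(k3,dock), locked(d_lab_kitchen)}
  ∪ pre   = {key_at(k2,lab), key_at(k3,dock), locked(d_lab_kitchen)} ∪ {at(bay), open(d_bay_lab)}
          = {at(bay), key_at(k2,lab), key_at(k3,dock), locked(d_lab_kitchen), open(d_bay_lab)}

== RESULT ==
["at(bay)", "key_at(k2,lab)", "key_at(k3,dock)", "locked(d_lab_kitchen)", "open(d_bay_lab)"]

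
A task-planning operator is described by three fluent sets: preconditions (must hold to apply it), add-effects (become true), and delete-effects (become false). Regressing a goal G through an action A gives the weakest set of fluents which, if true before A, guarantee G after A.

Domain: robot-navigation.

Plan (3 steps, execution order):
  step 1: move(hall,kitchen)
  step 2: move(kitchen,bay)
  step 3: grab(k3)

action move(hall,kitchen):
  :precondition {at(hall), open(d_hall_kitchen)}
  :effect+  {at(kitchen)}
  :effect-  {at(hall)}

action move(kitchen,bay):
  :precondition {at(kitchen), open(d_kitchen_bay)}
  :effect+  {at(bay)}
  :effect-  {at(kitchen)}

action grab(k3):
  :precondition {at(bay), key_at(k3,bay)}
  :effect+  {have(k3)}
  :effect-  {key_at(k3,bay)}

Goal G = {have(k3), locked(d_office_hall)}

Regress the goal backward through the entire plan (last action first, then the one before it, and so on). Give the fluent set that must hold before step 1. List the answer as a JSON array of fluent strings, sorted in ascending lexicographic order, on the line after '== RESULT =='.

Regress step by step:
  through step 3 (grab(k3)): drop {have(k3)}, keep {locked(d_office_hall)}, require {at(bay), key_at(k3,bay)}
    → {at(bay), key_at(k3,bay), locked(d_office_hall)}
  through step 2 (move(kitchen,bay)): drop {at(bay)}, keep {key_at(k3,bay), locked(d_office_hall)}, require {at(kitchen), open(d_kitchen_bay)}
    → {at(kitchen), key_at(k3,bay), locked(d_office_hall), open(d_kitchen_bay)}
  through step 1 (move(hall,kitchen)): drop {at(kitchen)}, keep {key_at(k3,bay), locked(d_office_hall), open(d_kitchen_bay)}, require {at(hall), open(d_hall_kitchen)}
    → {at(hall), key_at(k3,bay), locked(d_office_hall), open(d_hall_kitchen), open(d_kitchen_bay)}

== RESULT ==
["at(hall)", "key_at(k3,bay)", "locked(d_office_hall)", "open(d_hall_kitchen)", "open(d_kitchen_bay)"]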